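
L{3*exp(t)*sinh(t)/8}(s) 3/(8*s*(s - 2))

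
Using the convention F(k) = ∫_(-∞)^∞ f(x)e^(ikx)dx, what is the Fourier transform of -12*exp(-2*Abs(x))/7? -48/(7*k^2+28)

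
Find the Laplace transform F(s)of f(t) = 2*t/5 2/(5*s^2)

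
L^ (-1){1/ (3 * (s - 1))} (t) exp (t)/3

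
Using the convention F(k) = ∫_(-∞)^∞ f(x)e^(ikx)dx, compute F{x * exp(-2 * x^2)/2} sqrt(2) * I * sqrt(pi) * k * exp(-k^2/8)/16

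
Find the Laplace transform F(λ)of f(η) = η λ^(-2)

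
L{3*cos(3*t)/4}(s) 3*s/(4*(s^2+9))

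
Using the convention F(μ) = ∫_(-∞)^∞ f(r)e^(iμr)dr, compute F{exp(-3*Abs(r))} 6/(μ^2 + 9)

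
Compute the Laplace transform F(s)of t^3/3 2/s^4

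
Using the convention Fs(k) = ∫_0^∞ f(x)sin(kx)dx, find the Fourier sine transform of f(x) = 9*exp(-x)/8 9*k/(8*(k^2+1))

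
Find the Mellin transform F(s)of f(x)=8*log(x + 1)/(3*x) -8*pi*csc(pi*s)/(3*s - 3)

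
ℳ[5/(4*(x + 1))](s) 5*pi*csc(pi*s)/4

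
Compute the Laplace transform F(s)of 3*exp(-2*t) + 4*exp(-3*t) 3/(s + 2) + 4/(s + 3)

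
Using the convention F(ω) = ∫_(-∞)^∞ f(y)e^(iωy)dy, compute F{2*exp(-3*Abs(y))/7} 12/(7*(ω^2 + 9))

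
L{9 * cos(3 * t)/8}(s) 9 * s/(8 * (s^2 + 9))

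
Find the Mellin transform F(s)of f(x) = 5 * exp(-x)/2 5 * gamma(s)/2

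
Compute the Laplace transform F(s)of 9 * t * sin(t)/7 18 * s/(7 * (s^2 + 1)^2)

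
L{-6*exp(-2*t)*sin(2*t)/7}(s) -12/(7*(s+2)^2+28)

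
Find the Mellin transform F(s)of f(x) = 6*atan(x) -3*pi*sec(pi*s/2)/s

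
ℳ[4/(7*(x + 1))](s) 4*pi*csc(pi*s)/7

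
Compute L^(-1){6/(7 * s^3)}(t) 3 * t^2/7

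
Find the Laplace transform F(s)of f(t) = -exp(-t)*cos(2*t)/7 (-s - 1)/(7*((s+1)^2+4))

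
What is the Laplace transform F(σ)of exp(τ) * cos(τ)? (σ - 1)/((σ - 1)^2 + 1)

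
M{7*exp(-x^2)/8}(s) 7*gamma(s/2)/16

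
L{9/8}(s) 9/(8 * s)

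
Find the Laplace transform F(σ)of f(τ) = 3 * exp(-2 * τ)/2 3/(2 * (σ + 2))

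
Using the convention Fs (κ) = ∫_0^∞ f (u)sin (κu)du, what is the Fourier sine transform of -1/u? -pi/2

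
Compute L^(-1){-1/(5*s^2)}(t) -t/5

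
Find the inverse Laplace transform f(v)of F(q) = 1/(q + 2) exp(-2*v)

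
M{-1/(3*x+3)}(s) -pi*csc(pi*s)/3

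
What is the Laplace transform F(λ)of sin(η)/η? atan(1/λ)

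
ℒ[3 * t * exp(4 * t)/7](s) 3/(7 * (s - 4)^2)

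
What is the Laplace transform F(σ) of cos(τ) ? σ/(σ^2 + 1) 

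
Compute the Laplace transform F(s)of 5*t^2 10/s^3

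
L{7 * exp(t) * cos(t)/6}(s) 7 * (s - 1)/(6 * ((s - 1)^2 + 1))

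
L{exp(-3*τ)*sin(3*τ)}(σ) 3/((σ + 3)^2 + 9)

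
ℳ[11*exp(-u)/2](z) 11*gamma(z)/2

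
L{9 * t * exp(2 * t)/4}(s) 9/(4 * (s - 2)^2)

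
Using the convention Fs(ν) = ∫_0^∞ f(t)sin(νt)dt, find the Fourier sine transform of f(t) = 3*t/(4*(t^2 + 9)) 3*pi*exp(-3*ν)/8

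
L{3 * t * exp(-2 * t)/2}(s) 3/(2 * (s+2)^2)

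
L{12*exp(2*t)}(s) 12/(s - 2)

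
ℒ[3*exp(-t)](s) 3/(s + 1)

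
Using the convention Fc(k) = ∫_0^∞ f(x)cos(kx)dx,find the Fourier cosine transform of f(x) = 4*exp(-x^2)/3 2*sqrt(pi)*exp(-k^2/4)/3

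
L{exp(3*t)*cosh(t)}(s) (s - 3)/((s - 3)^2 - 1)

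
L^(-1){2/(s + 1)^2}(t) 2*t*exp(-t)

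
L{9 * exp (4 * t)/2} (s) 9/ (2 * (s - 4))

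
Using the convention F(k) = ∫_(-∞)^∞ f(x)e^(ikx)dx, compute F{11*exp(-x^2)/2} 11*sqrt(pi)*exp(-k^2/4)/2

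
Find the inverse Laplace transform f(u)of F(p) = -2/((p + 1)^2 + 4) -exp(-u)*sin(2*u)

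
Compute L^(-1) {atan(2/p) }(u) sin(2 * u) /u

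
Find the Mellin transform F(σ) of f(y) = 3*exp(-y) 3*gamma(σ) 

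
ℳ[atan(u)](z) -pi*sec(pi*z/2)/(2*z)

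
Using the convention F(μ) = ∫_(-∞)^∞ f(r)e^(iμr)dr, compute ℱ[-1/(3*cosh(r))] -pi/(3*cosh(pi*μ/2))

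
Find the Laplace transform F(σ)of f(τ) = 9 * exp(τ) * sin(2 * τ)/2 9/((σ - 1)^2+4)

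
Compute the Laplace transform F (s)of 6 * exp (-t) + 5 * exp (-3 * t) 6/ (s + 1) + 5/ (s + 3)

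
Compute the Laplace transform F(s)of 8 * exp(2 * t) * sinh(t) 8/((s - 2)^2 - 1)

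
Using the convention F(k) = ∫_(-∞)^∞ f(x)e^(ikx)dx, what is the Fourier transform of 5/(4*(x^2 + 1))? 5*pi*exp(-Abs(k))/4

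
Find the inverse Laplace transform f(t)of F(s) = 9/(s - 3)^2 9*t*exp(3*t)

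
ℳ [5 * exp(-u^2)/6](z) 5 * gamma(z/2)/12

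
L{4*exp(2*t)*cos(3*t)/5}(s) 4*(s - 2)/(5*((s - 2)^2 + 9))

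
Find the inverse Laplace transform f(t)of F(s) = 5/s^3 5*t^2/2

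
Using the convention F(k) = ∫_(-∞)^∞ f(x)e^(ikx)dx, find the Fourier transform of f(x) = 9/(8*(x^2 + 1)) 9*pi*exp(-Abs(k))/8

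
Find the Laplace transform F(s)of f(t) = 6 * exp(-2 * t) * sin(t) 6/((s + 2)^2 + 1)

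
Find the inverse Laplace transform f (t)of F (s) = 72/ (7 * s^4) 12 * t^3/7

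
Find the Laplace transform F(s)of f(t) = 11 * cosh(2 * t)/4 11 * s/(4 * (s^2 - 4))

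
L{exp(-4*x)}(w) 1/(w+4)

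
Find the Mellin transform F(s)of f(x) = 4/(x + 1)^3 2 * pi * (s - 2) * (s - 1)/sin(pi * s)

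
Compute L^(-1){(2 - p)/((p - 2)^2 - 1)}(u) -exp(2 * u) * cosh(u)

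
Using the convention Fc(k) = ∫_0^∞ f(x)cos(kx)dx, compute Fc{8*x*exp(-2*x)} 8*(4 - k^2)/(k^2+4)^2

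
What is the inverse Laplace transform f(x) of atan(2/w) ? sin(2 * x) /x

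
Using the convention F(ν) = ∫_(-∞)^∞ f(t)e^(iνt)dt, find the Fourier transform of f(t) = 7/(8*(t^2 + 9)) 7*pi*exp(-3*Abs(ν))/24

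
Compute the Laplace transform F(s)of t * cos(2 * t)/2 (s^2 - 4)/(2 * (s^2+4)^2)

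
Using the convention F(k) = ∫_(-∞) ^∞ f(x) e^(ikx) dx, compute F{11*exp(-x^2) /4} 11*sqrt(pi)*exp(-k^2/4) /4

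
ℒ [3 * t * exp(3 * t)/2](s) 3/(2 * (s - 3)^2)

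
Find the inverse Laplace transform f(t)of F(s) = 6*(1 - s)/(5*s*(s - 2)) -6*exp(t)*cosh(t)/5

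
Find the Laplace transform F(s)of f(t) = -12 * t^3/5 -72/(5 * s^4)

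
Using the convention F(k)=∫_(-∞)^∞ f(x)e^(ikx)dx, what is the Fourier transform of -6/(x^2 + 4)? -3*pi*exp(-2*Abs(k))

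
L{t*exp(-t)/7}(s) 1/(7*(s + 1)^2)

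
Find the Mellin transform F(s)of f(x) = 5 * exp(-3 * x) 5 * gamma(s)/3^s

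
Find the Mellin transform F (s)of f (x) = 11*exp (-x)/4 11*gamma (s)/4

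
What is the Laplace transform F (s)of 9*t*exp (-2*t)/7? 9/ (7*(s + 2)^2)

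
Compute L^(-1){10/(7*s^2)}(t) 10*t/7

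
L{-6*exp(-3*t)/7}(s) -6/(7*s+21)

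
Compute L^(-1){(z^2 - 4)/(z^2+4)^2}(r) r*cos(2*r)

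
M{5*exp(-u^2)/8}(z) 5*gamma(z/2)/16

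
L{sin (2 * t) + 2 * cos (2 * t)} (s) 2/ (s^2 + 4) + 2 * s/ (s^2 + 4)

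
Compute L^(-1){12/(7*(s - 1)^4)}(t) 2*t^3*exp(t)/7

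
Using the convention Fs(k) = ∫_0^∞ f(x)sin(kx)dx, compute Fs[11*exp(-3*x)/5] 11*k/(5*(k^2 + 9))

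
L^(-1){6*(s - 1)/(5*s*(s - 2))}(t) 6*exp(t)*cosh(t)/5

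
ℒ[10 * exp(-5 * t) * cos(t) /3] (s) 10 * (s + 5) /(3 * ((s + 5) ^2 + 1) ) 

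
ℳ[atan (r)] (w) -pi*sec (pi*w/2)/ (2*w)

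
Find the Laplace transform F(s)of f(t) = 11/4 11/(4 * s)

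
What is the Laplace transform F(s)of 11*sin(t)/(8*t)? 11*atan(1/s)/8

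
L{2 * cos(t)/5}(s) 2 * s/(5 * (s^2 + 1))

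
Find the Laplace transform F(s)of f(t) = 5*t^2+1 10/s^3+1/s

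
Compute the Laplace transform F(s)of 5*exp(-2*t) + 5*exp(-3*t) 5/(s + 2) + 5/(s + 3)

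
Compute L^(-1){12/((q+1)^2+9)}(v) 4 * exp(-v) * sin(3 * v)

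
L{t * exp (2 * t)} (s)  (s - 2)^ (-2)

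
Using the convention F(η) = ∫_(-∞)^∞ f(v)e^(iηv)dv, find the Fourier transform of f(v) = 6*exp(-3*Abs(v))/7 36/(7*(η^2 + 9))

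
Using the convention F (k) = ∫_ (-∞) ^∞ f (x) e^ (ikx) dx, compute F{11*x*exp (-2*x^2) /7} 11*sqrt (2)*I*sqrt (pi)*k*exp (-k^2/8) /56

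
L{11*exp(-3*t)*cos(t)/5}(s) 11*(s+3)/(5*((s+3)^2+1))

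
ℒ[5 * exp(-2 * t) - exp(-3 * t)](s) 5/(s + 2) - 1/(s + 3) 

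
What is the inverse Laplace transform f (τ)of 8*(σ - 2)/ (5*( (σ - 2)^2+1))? 8*exp (2*τ)*cos (τ)/5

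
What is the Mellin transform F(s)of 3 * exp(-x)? 3 * gamma(s)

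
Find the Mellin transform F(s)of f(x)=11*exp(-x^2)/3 11*gamma(s/2)/6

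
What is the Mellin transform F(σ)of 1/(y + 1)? pi * csc(pi * σ)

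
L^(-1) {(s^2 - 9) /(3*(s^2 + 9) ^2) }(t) t*cos(3*t) /3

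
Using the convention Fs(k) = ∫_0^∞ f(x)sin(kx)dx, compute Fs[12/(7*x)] 6*pi/7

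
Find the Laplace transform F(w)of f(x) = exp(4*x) 1/(w - 4)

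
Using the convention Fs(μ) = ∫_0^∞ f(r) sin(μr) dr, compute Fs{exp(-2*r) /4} μ/(4*(μ^2 + 4) ) 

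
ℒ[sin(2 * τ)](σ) 2/(σ^2 + 4) 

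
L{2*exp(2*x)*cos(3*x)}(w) 2*(w - 2)/((w - 2)^2+9)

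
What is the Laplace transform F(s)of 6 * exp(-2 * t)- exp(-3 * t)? 6/(s + 2) - 1/(s + 3)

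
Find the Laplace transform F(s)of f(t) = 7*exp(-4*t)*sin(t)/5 7/(5*((s + 4)^2 + 1))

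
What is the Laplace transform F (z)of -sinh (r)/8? -1/ (8 * z^2 - 8)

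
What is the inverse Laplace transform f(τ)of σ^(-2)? τ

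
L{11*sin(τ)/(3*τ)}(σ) 11*atan(1/σ)/3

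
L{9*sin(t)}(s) 9/(s^2 + 1)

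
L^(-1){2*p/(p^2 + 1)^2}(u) u*sin(u)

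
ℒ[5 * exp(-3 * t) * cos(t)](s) 5 * (s + 3)/((s + 3)^2 + 1)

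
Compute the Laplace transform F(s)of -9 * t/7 -9/(7 * s^2)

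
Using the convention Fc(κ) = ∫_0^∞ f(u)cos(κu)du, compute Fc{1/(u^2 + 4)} pi*exp(-2*κ)/4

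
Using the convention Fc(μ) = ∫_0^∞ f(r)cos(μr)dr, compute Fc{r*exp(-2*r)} (4 - μ^2)/(μ^2+4)^2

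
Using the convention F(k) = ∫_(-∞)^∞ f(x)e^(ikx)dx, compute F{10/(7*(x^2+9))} 10*pi*exp(-3*Abs(k))/21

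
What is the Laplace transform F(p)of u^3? 6/p^4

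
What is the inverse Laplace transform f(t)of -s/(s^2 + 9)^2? -t * sin(3 * t)/6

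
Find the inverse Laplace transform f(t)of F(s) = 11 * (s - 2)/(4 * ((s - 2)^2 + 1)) 11 * exp(2 * t) * cos(t)/4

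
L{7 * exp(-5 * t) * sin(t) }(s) 7/((s+5) ^2+1) 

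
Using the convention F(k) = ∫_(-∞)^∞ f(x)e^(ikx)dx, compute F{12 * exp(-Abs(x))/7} 24/(7 * (k^2 + 1))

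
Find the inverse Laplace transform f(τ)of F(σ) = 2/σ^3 τ^2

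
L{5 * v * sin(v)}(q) 10 * q/(q^2 + 1)^2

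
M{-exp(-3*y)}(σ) -gamma(σ)/3^σ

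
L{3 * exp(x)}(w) 3/(w - 1)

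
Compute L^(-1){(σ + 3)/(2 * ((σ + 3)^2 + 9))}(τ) exp(-3 * τ) * cos(3 * τ)/2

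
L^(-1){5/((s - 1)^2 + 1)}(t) 5*exp(t)*sin(t)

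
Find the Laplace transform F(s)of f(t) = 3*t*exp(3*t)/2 3/(2*(s - 3)^2)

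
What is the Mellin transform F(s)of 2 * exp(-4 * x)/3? 2^(1 - 2 * s) * gamma(s)/3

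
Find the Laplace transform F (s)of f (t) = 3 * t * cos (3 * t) 3 * (s^2-9)/ (s^2 + 9)^2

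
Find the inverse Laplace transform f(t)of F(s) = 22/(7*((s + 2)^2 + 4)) 11*exp(-2*t)*sin(2*t)/7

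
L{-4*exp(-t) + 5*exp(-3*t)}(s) 5/(s + 3) - 4/(s + 1)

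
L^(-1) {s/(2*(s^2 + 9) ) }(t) cos(3*t) /2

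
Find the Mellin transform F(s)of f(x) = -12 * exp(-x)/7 -12 * gamma(s)/7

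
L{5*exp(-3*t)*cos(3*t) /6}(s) 5*(s + 3) /(6*((s + 3) ^2 + 9) ) 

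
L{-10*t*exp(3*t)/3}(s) -10/(3*(s - 3)^2)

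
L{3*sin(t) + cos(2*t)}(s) s/(s^2 + 4) + 3/(s^2 + 1)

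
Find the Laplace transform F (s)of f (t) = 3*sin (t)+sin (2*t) 2/ (s^2+4)+3/ (s^2+1)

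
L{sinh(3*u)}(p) 3/(p^2 - 9)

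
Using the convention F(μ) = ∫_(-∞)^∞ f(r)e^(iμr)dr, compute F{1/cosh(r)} pi/cosh(pi * μ/2)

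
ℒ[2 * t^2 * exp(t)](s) 4/(s - 1)^3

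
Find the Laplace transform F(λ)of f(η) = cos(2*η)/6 λ/(6*(λ^2 + 4))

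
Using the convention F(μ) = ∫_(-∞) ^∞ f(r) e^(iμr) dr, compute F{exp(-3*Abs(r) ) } 6/(μ^2 + 9) 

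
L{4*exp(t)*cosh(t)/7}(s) 4*(s - 1)/(7*s*(s - 2))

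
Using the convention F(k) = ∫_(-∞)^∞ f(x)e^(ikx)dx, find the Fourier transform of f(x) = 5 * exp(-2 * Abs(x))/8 5/(2 * (k^2 + 4))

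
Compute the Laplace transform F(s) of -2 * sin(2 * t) -4/(s^2 + 4) 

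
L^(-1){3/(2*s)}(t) 3/2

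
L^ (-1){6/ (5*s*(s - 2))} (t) 6*exp (t)*sinh (t)/5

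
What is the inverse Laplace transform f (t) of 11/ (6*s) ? 11/6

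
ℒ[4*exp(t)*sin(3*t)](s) 12/((s - 1)^2 + 9)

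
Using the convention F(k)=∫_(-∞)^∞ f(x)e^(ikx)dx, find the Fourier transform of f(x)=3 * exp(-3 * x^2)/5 sqrt(3) * sqrt(pi) * exp(-k^2/12)/5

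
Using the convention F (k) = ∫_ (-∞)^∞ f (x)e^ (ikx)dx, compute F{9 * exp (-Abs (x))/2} 9/ (k^2 + 1)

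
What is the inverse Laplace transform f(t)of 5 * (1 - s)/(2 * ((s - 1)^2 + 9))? -5 * exp(t) * cos(3 * t)/2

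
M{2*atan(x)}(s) -pi*sec(pi*s/2)/s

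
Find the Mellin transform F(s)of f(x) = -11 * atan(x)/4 11 * pi * sec(pi * s/2)/(8 * s)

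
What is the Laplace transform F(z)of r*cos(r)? (z^2 - 1)/(z^2 + 1)^2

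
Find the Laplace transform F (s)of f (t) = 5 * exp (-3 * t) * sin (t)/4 5/ (4 * ( (s+3)^2+1))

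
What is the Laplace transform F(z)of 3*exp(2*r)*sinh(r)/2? 3/(2*((z - 2)^2 - 1))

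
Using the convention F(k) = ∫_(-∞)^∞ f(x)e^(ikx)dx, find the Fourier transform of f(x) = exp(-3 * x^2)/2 sqrt(3) * sqrt(pi) * exp(-k^2/12)/6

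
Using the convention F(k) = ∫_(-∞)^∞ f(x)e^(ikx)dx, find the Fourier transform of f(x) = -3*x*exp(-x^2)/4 -3*I*sqrt(pi)*k*exp(-k^2/4)/8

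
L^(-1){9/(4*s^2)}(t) 9*t/4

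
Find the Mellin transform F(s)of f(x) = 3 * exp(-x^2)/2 3 * gamma(s/2)/4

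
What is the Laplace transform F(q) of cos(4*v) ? q/(q^2 + 16) 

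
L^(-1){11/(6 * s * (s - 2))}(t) 11 * exp(t) * sinh(t)/6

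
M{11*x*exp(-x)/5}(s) 11*gamma(s + 1)/5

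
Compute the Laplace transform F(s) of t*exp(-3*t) (s + 3) ^(-2) 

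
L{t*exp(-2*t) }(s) (s + 2) ^(-2) 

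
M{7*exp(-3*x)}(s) 7*gamma(s)/3^s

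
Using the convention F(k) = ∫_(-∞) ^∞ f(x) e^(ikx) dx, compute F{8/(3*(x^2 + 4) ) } 4*pi*exp(-2*Abs(k) ) /3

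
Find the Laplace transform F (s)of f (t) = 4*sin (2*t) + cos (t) 8/ (s^2 + 4) + s/ (s^2 + 1)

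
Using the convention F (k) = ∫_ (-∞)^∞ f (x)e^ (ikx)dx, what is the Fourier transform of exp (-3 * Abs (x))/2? 3/ (k^2 + 9)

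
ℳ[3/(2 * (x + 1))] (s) 3 * pi * csc(pi * s)/2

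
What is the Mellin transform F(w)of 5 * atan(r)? -5 * pi * sec(pi * w/2)/(2 * w)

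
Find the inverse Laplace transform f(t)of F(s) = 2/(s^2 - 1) 2*sinh(t)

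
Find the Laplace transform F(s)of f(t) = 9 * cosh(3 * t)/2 9 * s/(2 * (s^2-9))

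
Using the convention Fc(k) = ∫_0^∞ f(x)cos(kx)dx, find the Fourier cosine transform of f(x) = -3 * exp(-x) -3/(k^2 + 1)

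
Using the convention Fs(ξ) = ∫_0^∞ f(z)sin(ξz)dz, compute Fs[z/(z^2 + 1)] pi*exp(-ξ)/2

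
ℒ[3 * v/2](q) 3/(2 * q^2)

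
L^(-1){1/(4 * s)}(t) 1/4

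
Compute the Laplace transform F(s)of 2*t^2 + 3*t 4/s^3 + 3/s^2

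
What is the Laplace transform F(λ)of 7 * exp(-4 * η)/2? 7/(2 * (λ+4))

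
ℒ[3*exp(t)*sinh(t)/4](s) 3/(4*s*(s - 2))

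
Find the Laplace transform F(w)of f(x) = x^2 2/w^3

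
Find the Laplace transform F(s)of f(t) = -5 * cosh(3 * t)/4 -5 * s/(4 * s^2 - 36)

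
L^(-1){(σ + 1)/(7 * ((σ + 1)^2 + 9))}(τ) exp(-τ) * cos(3 * τ)/7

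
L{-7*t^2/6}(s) -7/(3*s^3)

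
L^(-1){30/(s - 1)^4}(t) 5*t^3*exp(t)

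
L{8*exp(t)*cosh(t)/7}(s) 8*(s - 1)/(7*s*(s - 2))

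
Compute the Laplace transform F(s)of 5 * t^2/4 5/(2 * s^3)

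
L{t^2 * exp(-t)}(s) 2/(s + 1)^3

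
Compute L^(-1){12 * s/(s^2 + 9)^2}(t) 2 * t * sin(3 * t)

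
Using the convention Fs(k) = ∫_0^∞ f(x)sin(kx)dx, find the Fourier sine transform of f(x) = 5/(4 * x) 5 * pi/8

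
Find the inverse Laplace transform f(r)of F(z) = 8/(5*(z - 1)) 8*exp(r)/5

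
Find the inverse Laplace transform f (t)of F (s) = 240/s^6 2 * t^5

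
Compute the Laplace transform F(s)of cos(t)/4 s/(4 * (s^2 + 1))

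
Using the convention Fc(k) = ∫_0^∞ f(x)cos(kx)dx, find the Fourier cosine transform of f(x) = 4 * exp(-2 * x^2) sqrt(2) * sqrt(pi) * exp(-k^2/8)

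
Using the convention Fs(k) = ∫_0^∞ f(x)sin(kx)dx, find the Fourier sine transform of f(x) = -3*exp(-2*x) -3*k/(k^2 + 4)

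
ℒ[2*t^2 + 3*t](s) 3/s^2 + 4/s^3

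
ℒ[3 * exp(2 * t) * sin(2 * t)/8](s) 3/(4 * ((s - 2)^2 + 4))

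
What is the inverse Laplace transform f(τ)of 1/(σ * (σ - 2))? exp(τ) * sinh(τ)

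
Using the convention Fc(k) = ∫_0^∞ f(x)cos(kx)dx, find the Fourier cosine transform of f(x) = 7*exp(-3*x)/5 21/(5*(k^2 + 9))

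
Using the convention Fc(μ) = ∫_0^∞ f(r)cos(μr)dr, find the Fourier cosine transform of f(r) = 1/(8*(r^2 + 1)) pi*exp(-μ)/16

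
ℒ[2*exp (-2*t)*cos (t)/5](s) 2*(s + 2)/ (5*( (s + 2)^2 + 1))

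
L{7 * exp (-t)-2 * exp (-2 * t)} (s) 7/ (s + 1)-2/ (s + 2)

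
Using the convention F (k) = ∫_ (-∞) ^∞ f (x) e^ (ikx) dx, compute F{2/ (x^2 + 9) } 2 * pi * exp (-3 * Abs (k) ) /3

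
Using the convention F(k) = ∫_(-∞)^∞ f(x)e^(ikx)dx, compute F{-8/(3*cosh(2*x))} -4*pi/(3*cosh(pi*k/4))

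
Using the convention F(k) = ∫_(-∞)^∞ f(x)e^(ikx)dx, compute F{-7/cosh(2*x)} -7*pi/(2*cosh(pi*k/4))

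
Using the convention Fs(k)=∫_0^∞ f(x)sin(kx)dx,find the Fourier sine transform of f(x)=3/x 3*pi/2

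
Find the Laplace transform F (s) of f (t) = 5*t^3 30/s^4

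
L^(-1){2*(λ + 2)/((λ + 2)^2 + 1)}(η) 2*exp(-2*η)*cos(η)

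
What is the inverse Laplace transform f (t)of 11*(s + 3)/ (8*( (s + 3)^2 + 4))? 11*exp (-3*t)*cos (2*t)/8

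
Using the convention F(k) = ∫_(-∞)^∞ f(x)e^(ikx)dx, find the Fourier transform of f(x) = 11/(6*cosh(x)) 11*pi/(6*cosh(pi*k/2))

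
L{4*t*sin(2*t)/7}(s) 16*s/(7*(s^2 + 4)^2)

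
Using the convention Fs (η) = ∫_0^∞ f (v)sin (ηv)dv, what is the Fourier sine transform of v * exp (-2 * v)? 4 * η/ (η^2 + 4)^2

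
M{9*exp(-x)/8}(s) 9*gamma(s)/8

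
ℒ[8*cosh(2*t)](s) 8*s/(s^2 - 4)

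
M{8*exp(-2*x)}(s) 2^(3 - s)*gamma(s)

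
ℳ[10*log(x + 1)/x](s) -10*pi*csc(pi*s)/(s - 1)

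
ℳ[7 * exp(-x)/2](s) 7 * gamma(s)/2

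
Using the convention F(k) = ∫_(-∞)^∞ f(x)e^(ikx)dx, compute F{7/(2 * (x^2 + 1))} 7 * pi * exp(-Abs(k))/2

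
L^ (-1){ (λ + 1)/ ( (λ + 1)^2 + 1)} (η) exp (-η)*cos (η)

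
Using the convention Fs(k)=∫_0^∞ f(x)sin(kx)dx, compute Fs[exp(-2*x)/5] k/(5*(k^2 + 4))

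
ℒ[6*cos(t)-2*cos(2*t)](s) 6*s/(s^2 + 1)-2*s/(s^2 + 4)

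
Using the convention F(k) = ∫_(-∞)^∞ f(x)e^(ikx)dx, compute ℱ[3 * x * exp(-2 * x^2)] 3 * sqrt(2) * I * sqrt(pi) * k * exp(-k^2/8)/8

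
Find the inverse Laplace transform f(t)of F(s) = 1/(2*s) 1/2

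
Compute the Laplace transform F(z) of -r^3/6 -1/z^4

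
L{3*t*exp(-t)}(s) 3/(s + 1)^2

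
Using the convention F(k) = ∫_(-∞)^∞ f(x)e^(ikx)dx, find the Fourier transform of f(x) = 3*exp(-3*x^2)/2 sqrt(3)*sqrt(pi)*exp(-k^2/12)/2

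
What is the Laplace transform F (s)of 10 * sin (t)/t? 10 * atan (1/s)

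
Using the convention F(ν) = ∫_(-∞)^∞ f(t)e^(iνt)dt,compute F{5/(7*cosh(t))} 5*pi/(7*cosh(pi*ν/2))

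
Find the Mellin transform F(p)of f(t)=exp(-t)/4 gamma(p)/4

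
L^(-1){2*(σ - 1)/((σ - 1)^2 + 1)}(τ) 2*exp(τ)*cos(τ)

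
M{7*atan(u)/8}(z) -7*pi*sec(pi*z/2)/(16*z)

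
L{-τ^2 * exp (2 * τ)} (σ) -2/ (σ - 2)^3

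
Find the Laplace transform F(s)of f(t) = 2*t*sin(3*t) 12*s/(s^2 + 9)^2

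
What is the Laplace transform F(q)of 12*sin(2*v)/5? 24/(5*(q^2 + 4))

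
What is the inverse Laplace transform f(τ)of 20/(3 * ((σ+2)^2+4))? 10 * exp(-2 * τ) * sin(2 * τ)/3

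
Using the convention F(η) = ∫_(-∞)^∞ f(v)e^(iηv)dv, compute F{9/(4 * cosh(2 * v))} 9 * pi/(8 * cosh(pi * η/4))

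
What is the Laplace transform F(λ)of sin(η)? 1/(λ^2+1)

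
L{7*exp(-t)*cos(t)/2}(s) 7*(s + 1)/(2*((s + 1)^2 + 1))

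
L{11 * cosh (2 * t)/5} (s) 11 * s/ (5 * (s^2 - 4))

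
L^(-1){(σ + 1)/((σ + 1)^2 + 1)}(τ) exp(-τ) * cos(τ)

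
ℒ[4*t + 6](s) 6/s + 4/s^2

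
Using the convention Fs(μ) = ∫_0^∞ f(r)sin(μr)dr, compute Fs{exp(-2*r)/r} atan(μ/2)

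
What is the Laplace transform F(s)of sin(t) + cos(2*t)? s/(s^2 + 4) + 1/(s^2 + 1)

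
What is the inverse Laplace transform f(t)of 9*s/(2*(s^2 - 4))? 9*cosh(2*t)/2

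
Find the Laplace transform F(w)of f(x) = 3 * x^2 6/w^3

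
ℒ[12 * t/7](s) 12/(7 * s^2)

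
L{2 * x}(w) 2/w^2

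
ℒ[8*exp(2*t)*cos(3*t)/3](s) 8*(s - 2)/(3*((s - 2)^2 + 9))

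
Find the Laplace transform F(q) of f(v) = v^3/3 2/q^4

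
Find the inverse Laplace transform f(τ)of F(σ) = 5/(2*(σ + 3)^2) 5*τ*exp(-3*τ)/2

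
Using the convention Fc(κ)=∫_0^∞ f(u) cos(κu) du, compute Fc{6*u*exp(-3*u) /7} 6*(9 - κ^2) /(7*(κ^2 + 9) ^2) 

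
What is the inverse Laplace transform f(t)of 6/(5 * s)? 6/5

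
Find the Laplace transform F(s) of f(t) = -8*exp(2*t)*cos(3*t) 8*(2 - s) /((s - 2) ^2 + 9) 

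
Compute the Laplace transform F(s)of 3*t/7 3/(7*s^2)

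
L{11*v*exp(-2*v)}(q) 11/(q+2)^2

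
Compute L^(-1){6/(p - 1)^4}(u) u^3*exp(u)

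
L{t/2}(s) 1/(2 * s^2)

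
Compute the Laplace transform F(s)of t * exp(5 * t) (s - 5)^(-2)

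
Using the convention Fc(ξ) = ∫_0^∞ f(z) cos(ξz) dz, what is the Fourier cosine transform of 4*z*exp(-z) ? 4*(1 - ξ^2) /(ξ^2 + 1) ^2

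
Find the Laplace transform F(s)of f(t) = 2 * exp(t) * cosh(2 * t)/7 2 * (s - 1)/(7 * ((s - 1)^2-4))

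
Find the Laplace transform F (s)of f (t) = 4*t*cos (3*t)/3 4*(s^2-9)/ (3*(s^2+9)^2)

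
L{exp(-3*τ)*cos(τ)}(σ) (σ + 3)/((σ + 3)^2 + 1)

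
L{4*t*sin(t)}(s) 8*s/(s^2 + 1)^2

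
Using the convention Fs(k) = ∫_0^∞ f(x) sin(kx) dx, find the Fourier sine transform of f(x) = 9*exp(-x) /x 9*atan(k) 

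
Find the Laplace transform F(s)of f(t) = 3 3/s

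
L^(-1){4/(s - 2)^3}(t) 2*t^2*exp(2*t)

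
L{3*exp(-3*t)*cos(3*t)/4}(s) 3*(s + 3)/(4*((s + 3)^2 + 9))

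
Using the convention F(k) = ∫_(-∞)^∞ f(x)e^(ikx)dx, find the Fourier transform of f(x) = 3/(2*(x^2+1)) 3*pi*exp(-Abs(k))/2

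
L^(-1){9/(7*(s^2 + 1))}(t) 9*sin(t)/7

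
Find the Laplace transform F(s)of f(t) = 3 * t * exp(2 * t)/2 3/(2 * (s - 2)^2)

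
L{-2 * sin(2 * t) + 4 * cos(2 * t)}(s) 4 * s/(s^2 + 4) - 4/(s^2 + 4)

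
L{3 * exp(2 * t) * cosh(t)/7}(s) 3 * (s - 2)/(7 * ((s - 2)^2-1))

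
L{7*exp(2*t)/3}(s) 7/(3*(s - 2))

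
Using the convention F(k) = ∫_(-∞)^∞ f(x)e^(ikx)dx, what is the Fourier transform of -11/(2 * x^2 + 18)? -11 * pi * exp(-3 * Abs(k))/6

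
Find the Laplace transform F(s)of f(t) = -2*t -2/s^2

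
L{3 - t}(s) 3/s - 1/s^2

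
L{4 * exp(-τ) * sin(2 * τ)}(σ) 8/((σ + 1)^2 + 4)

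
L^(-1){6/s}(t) 6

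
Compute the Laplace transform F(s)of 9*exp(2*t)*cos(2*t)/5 9*(s - 2)/(5*((s - 2)^2 + 4))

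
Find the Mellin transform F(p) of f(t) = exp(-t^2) gamma(p/2) /2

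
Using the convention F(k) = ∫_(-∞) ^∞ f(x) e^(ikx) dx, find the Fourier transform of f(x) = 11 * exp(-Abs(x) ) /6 11/(3 * (k^2 + 1) ) 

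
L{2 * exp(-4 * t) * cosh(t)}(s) 2 * (s + 4)/((s + 4)^2-1)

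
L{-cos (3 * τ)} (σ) -σ/ (σ^2+9)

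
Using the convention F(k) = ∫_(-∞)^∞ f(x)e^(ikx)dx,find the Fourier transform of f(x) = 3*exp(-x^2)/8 3*sqrt(pi)*exp(-k^2/4)/8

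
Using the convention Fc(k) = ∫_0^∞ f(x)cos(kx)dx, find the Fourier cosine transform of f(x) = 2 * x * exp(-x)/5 2 * (1 - k^2)/(5 * (k^2 + 1)^2)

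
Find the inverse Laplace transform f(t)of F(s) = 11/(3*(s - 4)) 11*exp(4*t)/3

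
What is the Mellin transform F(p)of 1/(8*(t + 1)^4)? gamma(p)*gamma(4 - p)/48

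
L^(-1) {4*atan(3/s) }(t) 4*sin(3*t) /t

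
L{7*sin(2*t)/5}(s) 14/(5*(s^2 + 4))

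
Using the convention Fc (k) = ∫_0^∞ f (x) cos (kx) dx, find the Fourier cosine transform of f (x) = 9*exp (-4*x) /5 36/ (5*(k^2 + 16) ) 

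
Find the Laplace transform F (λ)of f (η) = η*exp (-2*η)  (λ+2)^ (-2)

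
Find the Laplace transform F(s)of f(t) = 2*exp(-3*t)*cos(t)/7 2*(s + 3)/(7*((s + 3)^2 + 1))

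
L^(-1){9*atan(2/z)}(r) 9*sin(2*r)/r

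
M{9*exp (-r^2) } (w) 9*gamma (w/2) /2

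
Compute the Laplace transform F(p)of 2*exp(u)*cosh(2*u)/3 2*(p - 1)/(3*((p - 1)^2 - 4))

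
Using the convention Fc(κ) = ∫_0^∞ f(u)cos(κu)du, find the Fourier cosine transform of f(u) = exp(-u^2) sqrt(pi) * exp(-κ^2/4)/2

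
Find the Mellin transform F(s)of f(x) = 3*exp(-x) 3*gamma(s)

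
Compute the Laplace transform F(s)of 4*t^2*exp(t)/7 8/(7*(s - 1)^3)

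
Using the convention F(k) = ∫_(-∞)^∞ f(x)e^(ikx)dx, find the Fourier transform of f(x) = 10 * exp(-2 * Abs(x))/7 40/(7 * (k^2 + 4))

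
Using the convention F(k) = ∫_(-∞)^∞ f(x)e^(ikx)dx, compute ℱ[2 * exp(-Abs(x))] 4/(k^2 + 1)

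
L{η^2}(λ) 2/λ^3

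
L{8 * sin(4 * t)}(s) 32/(s^2 + 16)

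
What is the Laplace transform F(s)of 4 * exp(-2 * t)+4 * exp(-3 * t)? 4/(s+2)+4/(s+3)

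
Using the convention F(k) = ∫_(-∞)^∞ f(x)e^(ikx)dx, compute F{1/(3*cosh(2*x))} pi/(6*cosh(pi*k/4))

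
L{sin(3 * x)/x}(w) atan(3/w)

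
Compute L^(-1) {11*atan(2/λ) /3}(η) 11*sin(2*η) /(3*η) 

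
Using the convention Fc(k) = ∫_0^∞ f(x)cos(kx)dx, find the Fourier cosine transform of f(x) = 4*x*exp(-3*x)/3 4*(9 - k^2)/(3*(k^2+9)^2)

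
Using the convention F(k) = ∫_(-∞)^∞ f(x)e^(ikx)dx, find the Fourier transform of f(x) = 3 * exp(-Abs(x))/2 3/(k^2 + 1)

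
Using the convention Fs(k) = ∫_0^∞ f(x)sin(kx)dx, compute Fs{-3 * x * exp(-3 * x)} -18 * k/(k^2 + 9)^2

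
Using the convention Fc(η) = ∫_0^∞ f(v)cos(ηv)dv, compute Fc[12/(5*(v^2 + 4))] 3*pi*exp(-2*η)/5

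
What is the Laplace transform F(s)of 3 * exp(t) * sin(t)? 3/((s - 1)^2 + 1)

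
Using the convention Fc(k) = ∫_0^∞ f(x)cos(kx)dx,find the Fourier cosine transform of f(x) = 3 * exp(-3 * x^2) sqrt(3) * sqrt(pi) * exp(-k^2/12)/2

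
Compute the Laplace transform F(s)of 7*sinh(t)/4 7/(4*(s^2-1))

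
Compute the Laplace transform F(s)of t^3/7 6/(7 * s^4)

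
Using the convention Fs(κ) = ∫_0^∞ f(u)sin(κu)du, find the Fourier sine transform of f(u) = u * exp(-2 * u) 4 * κ/(κ^2 + 4)^2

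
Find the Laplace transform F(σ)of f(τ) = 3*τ 3/σ^2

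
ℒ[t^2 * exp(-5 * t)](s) 2/(s+5)^3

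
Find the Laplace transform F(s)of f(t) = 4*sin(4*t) 16/(s^2 + 16)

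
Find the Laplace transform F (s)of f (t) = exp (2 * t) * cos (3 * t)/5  (s - 2)/ (5 * ( (s - 2)^2 + 9))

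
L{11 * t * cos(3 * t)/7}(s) 11 * (s^2 - 9)/(7 * (s^2 + 9)^2)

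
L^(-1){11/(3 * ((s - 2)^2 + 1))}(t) 11 * exp(2 * t) * sin(t)/3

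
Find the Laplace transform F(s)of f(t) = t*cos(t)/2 (s^2 - 1)/(2*(s^2 + 1)^2)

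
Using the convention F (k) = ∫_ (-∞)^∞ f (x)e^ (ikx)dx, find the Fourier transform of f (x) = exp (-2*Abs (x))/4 1/ (k^2 + 4)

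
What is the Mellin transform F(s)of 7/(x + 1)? 7*pi*csc(pi*s)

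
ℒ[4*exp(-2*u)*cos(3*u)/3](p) 4*(p + 2)/(3*((p + 2)^2 + 9))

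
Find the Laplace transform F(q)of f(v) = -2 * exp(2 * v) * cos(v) 2 * (2 - q)/((q - 2)^2 + 1)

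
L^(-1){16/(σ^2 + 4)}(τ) 8*sin(2*τ)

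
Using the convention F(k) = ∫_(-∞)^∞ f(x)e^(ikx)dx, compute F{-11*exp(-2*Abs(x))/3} -44/(3*k^2 + 12)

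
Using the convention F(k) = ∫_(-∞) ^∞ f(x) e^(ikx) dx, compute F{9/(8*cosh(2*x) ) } 9*pi/(16*cosh(pi*k/4) ) 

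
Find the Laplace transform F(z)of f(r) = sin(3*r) 3/(z^2+9)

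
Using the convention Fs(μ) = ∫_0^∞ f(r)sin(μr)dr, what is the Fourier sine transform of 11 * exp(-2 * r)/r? 11 * atan(μ/2)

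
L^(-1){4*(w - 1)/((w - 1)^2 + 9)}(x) 4*exp(x)*cos(3*x)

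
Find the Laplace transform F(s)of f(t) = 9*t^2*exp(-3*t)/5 18/(5*(s + 3)^3)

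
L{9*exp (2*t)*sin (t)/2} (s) 9/ (2*( (s - 2)^2 + 1))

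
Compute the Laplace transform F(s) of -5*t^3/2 -15/s^4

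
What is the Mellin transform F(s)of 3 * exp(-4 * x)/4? 3 * gamma(s)/(4 * 2^(2 * s))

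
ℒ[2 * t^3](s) 12/s^4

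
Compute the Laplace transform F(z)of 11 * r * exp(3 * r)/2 11/(2 * (z - 3)^2)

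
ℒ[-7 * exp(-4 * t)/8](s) -7/(8 * s + 32)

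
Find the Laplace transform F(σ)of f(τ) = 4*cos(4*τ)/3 4*σ/(3*(σ^2 + 16))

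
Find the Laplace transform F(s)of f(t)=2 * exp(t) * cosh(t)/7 2 * (s - 1)/(7 * s * (s - 2))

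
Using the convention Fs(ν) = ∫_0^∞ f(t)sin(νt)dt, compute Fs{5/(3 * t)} 5 * pi/6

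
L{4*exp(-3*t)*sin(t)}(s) 4/((s + 3)^2 + 1)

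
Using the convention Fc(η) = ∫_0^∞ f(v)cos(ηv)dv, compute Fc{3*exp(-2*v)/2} 3/(η^2 + 4)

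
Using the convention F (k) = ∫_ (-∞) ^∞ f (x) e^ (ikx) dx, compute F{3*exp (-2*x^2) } 3*sqrt (2)*sqrt (pi)*exp (-k^2/8) /2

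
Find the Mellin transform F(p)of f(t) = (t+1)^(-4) gamma(p)*gamma(4 - p)/6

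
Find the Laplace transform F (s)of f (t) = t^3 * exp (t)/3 2/ (s - 1)^4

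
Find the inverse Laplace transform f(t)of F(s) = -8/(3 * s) -8/3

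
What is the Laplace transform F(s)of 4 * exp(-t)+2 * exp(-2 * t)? 4/(s+1)+2/(s+2)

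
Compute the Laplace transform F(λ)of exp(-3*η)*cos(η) (λ + 3)/((λ + 3)^2 + 1)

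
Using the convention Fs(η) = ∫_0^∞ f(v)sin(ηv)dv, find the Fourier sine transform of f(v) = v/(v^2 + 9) pi*exp(-3*η)/2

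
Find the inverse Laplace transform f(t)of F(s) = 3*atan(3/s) 3*sin(3*t)/t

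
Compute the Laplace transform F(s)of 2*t 2/s^2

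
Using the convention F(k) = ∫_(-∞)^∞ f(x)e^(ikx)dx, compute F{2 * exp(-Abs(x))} 4/(k^2 + 1)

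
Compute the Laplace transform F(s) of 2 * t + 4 2/s^2 + 4/s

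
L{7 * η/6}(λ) 7/(6 * λ^2)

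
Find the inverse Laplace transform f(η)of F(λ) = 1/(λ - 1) exp(η)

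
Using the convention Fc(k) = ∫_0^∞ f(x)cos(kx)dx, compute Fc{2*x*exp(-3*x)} 2*(9 - k^2)/(k^2 + 9)^2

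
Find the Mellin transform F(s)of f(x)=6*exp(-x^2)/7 3*gamma(s/2)/7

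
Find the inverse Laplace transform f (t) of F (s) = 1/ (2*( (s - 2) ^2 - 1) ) exp (2*t)*sinh (t) /2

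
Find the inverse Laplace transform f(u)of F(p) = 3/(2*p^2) 3*u/2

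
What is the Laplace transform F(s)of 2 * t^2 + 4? 4/s^3 + 4/s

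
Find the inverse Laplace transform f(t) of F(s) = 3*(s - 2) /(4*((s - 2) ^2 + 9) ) 3*exp(2*t)*cos(3*t) /4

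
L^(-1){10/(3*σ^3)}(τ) 5*τ^2/3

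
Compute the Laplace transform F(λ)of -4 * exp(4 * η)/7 -4/(7 * λ - 28)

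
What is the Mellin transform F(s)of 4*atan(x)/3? -2*pi*sec(pi*s/2)/(3*s)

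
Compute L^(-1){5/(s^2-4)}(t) 5*sinh(2*t)/2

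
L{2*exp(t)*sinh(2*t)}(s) 4/((s - 1)^2 - 4)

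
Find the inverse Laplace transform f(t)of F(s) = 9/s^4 3*t^3/2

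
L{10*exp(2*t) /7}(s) 10/(7*(s - 2) ) 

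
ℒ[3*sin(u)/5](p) 3/(5*(p^2+1))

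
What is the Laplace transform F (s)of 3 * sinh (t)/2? 3/ (2 * (s^2 - 1))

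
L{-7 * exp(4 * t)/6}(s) -7/(6 * s - 24)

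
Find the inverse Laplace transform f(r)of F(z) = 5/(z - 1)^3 5 * r^2 * exp(r)/2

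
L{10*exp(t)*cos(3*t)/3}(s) 10*(s - 1)/(3*((s - 1)^2 + 9))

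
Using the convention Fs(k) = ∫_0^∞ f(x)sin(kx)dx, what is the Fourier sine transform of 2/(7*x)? pi/7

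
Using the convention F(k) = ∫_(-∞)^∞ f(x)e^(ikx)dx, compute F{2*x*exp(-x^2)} I*sqrt(pi)*k*exp(-k^2/4)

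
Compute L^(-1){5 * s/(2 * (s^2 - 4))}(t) 5 * cosh(2 * t)/2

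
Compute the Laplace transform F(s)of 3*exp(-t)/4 3/(4*(s + 1))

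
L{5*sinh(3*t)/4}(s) 15/(4*(s^2 - 9))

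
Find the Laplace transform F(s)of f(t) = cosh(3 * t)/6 s/(6 * (s^2 - 9))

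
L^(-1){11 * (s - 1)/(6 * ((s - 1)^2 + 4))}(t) 11 * exp(t) * cos(2 * t)/6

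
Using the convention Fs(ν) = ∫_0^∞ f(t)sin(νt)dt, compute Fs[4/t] 2*pi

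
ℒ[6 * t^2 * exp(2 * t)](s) 12/(s - 2)^3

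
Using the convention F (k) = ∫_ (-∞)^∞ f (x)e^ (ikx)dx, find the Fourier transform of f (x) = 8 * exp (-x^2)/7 8 * sqrt (pi) * exp (-k^2/4)/7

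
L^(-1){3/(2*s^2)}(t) 3*t/2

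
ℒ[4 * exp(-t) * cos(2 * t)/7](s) 4 * (s + 1)/(7 * ((s + 1)^2 + 4))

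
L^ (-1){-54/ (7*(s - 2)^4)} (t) -9*t^3*exp (2*t)/7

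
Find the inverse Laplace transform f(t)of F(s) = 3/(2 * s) 3/2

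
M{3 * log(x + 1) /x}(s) -3 * pi * csc(pi * s) /(s - 1) 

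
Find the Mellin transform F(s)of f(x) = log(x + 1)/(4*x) -pi*csc(pi*s)/(4*s - 4)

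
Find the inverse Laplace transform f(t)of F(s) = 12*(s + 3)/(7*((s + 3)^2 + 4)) 12*exp(-3*t)*cos(2*t)/7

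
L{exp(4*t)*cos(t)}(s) (s - 4)/((s - 4)^2 + 1)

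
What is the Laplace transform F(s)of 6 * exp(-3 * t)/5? 6/(5 * (s + 3))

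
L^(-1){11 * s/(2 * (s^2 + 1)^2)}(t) 11 * t * sin(t)/4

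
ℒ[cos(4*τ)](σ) σ/(σ^2+16)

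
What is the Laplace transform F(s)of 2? 2/s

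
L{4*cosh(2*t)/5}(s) 4*s/(5*(s^2 - 4))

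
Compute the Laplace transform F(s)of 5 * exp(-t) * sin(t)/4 5/(4 * ((s + 1)^2 + 1))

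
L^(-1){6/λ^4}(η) η^3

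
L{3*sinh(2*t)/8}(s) 3/(4*(s^2 - 4))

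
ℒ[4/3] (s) 4/(3*s)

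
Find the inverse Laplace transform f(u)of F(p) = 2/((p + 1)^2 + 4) exp(-u) * sin(2 * u)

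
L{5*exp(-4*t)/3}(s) 5/(3*(s + 4))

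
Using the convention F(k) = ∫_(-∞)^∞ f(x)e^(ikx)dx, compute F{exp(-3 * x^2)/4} sqrt(3) * sqrt(pi) * exp(-k^2/12)/12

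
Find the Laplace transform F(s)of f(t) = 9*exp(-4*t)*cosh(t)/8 9*(s+4)/(8*((s+4)^2 - 1))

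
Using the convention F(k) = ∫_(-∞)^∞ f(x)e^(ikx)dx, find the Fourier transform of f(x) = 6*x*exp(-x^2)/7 3*I*sqrt(pi)*k*exp(-k^2/4)/7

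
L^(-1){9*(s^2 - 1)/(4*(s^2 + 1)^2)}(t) 9*t*cos(t)/4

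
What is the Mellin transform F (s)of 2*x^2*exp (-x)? 2*gamma (s + 2)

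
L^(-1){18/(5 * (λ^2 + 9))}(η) 6 * sin(3 * η)/5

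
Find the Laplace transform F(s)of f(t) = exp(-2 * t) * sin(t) 1/((s+2)^2+1)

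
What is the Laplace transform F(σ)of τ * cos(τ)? (σ^2 - 1)/(σ^2+1)^2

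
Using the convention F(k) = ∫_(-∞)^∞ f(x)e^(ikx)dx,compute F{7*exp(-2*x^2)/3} 7*sqrt(2)*sqrt(pi)*exp(-k^2/8)/6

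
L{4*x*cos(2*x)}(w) 4*(w^2 - 4)/(w^2 + 4)^2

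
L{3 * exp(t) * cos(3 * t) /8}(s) 3 * (s - 1) /(8 * ((s - 1) ^2 + 9) ) 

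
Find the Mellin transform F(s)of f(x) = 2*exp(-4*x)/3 2^(1 - 2*s)*gamma(s)/3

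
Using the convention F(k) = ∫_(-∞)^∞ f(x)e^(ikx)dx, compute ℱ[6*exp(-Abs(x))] 12/(k^2 + 1)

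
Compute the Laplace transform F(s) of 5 5/s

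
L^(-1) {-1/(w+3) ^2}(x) -x*exp(-3*x) 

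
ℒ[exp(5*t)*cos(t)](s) (s - 5)/((s - 5)^2 + 1)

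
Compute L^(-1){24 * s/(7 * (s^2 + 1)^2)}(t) 12 * t * sin(t)/7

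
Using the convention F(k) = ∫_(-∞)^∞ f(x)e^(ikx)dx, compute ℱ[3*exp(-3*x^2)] sqrt(3)*sqrt(pi)*exp(-k^2/12)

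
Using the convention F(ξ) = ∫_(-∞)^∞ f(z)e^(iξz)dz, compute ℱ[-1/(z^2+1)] -pi*exp(-Abs(ξ))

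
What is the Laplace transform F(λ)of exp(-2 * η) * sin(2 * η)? 2/((λ+2)^2+4)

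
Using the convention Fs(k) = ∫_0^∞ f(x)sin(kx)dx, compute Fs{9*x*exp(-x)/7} 18*k/(7*(k^2 + 1)^2)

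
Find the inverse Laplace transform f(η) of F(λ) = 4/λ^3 2*η^2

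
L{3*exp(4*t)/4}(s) 3/(4*(s - 4))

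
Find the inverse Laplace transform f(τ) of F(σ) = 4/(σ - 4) 4*exp(4*τ) 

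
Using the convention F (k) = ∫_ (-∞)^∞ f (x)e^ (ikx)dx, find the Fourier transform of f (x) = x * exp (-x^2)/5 I * sqrt (pi) * k * exp (-k^2/4)/10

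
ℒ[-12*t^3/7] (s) -72/(7*s^4)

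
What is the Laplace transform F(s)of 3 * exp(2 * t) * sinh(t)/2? 3/(2 * ((s - 2)^2 - 1))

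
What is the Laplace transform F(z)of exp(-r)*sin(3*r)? 3/((z+1)^2+9)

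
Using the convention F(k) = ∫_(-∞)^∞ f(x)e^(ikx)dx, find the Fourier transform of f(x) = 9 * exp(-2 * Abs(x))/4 9/(k^2 + 4)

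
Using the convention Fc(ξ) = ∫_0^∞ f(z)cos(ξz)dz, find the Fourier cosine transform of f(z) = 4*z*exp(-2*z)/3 4*(4 - ξ^2)/(3*(ξ^2+4)^2)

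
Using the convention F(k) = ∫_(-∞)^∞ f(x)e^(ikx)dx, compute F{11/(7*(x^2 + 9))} 11*pi*exp(-3*Abs(k))/21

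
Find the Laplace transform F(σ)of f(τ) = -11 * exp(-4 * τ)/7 -11/(7 * σ + 28)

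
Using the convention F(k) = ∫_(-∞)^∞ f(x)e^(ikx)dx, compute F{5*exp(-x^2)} 5*sqrt(pi)*exp(-k^2/4)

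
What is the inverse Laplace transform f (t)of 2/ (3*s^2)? 2*t/3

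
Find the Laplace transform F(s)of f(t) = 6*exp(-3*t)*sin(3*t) 18/((s+3)^2+9)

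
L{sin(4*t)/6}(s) 2/(3*(s^2+16))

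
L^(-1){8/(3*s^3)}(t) 4*t^2/3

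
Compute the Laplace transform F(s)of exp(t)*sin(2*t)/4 1/(2*((s - 1)^2 + 4))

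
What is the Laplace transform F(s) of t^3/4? 3/(2 * s^4) 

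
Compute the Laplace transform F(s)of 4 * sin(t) 4/(s^2+1)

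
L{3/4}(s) 3/(4*s)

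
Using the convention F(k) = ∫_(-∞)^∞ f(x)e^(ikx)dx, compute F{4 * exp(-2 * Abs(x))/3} 16/(3 * (k^2 + 4))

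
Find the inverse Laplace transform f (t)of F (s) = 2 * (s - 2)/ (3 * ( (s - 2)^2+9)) 2 * exp (2 * t) * cos (3 * t)/3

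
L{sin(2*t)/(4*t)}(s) atan(2/s)/4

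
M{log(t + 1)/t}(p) -pi*csc(pi*p)/(p - 1)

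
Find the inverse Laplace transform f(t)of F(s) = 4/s 4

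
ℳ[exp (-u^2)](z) gamma (z/2) /2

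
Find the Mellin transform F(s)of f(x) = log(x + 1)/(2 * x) -pi * csc(pi * s)/(2 * s - 2)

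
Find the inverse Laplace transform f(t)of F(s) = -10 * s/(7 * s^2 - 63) -10 * cosh(3 * t)/7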